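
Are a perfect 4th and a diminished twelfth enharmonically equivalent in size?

No

5 semitones (perfect fourth) vs 18 semitones (diminished twelfth): not equal.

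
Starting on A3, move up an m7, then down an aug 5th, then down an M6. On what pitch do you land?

A3 up a minor seventh → G4 (10 semitones).
Down an augmented fifth from G4: Cb4 (8 semitones down).
Cb4 down a major sixth → Ebb3 (9 semitones).

Ebb3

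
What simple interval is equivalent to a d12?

d5

Each octave removed subtracts seven from the number: 12 − 7 = 5.
Quality carries through unchanged, so the simple form is a diminished fifth.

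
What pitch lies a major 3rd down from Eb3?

Counting three letter names down from E lands on C.
Moving 4 semitones down from Eb3 (the size of a major third) reaches Cb3.

Cb3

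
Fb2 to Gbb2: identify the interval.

F to G spans two letter names (F-G) — that makes it a second of some quality.
At 1 semitone, Fb2→Gbb2 falls one short of a major second: minor.

minor 2nd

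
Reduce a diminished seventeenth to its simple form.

diminished 3rd

Each octave removed subtracts seven from the number: 17 − 14 = 3.
That makes a diminished seventeenth a compound diminished third — 2 octaves plus a diminished third.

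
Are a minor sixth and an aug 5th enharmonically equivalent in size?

Yes

A minor sixth = 8 semitones = an augmented fifth; enharmonically equal.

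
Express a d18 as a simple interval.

Each octave removed subtracts seven from the number: 18 − 14 = 4.
That makes a diminished eighteenth a compound diminished fourth — 2 octaves plus a diminished fourth.

d4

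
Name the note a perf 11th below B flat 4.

F 3

The eleventh's letter: B down four letter names plus an octave → F.
A perfect eleventh is 17 semitones; 17 semitones down from Bb4 gives F3.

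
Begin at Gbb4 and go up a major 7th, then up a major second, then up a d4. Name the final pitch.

Up a major seventh from Gbb4: Fb5 (11 semitones up).
Up a major second from Fb5: Gb5 (2 semitones up).
A diminished fourth up from Gb5 is Cbb6.

Cbb6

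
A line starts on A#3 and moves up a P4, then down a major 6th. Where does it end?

F#3

Up a perfect fourth from A#3: D#4 (5 semitones up).
D#4 down a major sixth → F#3 (9 semitones).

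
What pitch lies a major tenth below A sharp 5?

F sharp 4

Three letters down from A (plus an octave) reaches F.
A major tenth spans 16 semitones, so from A#5 the target pitch is F#4.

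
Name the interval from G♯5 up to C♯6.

perfect fourth

G to C spans four letter names (G-A-B-C) — that makes it a fourth of some quality.
The perfect fourth spans 5 semitones, and G#5 to C#6 is exactly 5 semitones — so this is a perfect fourth.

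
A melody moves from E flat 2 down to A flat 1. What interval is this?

Descending from Eb2 to Ab1 is the same interval as ascending Ab1 to Eb2.
A to E spans five letter names (A-B-C-D-E) — that makes it a fifth of some quality.
Ab1 to Eb2 is 7 semitones, matching the perfect fifth exactly, so the quality is perfect.

perfect fifth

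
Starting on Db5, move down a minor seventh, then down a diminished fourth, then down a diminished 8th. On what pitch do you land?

A minor seventh down from Db5 is Eb4.
Eb4 down a diminished fourth → B3 (4 semitones).
Down a diminished octave from B3: B#2 (11 semitones down).

B#2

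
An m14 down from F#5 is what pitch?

Counting seven letter names plus an octave down from F lands on G.
A minor fourteenth is 22 semitones; 22 semitones down from F#5 gives G#3.

G#3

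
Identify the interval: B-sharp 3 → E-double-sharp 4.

B to E spans four letter names (B-C-D-E), so the interval is some kind of fourth.
B#3 to E##4 spans 6 semitones — one semitone wider than the perfect fourth (5) — giving an augmented fourth.

A4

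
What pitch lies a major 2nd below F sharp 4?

E 4

The second takes the letter from F down to E.
Moving 2 semitones down from F#4 (the size of a major second) reaches E4.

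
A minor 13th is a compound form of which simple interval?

Subtracting seven from the interval number removes an octave: 13 − 7 = 6.
That makes a minor thirteenth a compound minor sixth — an octave plus a minor sixth.

minor 6th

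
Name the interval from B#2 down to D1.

A13

Descending from B#2 to D1 is the same interval as ascending D1 to B#2.
D to B spans six letter names (D-E-F-G-A-B), plus an octave: a thirteenth.
A major thirteenth would be 21 semitones; D1 to B#2 is 22, one semitone wider, so the interval is augmented.
(Equivalently, a compound augmented sixth: an augmented sixth plus an octave.)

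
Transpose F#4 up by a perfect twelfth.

The twelfth's letter: F up five letter names plus an octave → C.
A perfect twelfth spans 19 semitones, so from F#4 the target pitch is C#6.

C#6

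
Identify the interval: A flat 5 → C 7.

M10

A to C spans three letter names (A-B-C), plus an octave — that makes it a tenth of some quality.
Counting semitones, Ab5→C7 is 16, which is the major tenth.
(Equivalently, a compound major third: a major third plus an octave.)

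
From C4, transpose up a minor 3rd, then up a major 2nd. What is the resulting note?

A minor third up from C4 is Eb4.
Up a major second from Eb4: F4 (2 semitones up).

F4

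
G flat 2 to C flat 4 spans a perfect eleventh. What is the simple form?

perfect fourth

Each octave removed subtracts seven from the number: 11 − 7 = 4.
So a perfect eleventh is an octave plus a perfect fourth. The quality is unchanged.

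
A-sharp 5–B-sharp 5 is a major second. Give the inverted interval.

The rule of nine gives the new number: 9 − 2 = 7, so a second becomes a seventh.
The quality also flips — major becomes minor — giving a minor seventh.

minor 7th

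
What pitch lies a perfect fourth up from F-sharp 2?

Counting four letter names up from F lands on B.
A perfect fourth is 5 semitones; 5 semitones up from F#2 gives B2.

B 2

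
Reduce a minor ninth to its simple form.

Each octave removed subtracts seven from the number: 9 − 7 = 2.
Quality carries through unchanged, so the simple form is a minor second.

m2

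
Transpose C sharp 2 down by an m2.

Counting two letter names down from C lands on B.
Moving 1 semitone down from C#2 (the size of a minor second) reaches B#1.

B sharp 1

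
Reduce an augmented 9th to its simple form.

Each octave removed subtracts seven from the number: 9 − 7 = 2.
That makes an augmented ninth a compound augmented second — an octave plus an augmented second.

A2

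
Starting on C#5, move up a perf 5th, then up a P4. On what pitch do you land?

C#6

C#5 up a perfect fifth → G#5 (7 semitones).
A perfect fourth up from G#5 is C#6.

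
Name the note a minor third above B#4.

Counting three letter names up from B lands on D.
A minor third is 3 semitones; 3 semitones up from B#4 gives D#5.

D#5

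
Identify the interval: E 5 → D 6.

E to D spans seven letter names (E-F-G-A-B-C-D) — that makes it a seventh of some quality.
At 10 semitones, E5→D6 falls one short of a major seventh: minor.

m7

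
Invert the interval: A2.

Interval numbers invert to sum to nine: 2 + 7 = 9, so a second inverts to a seventh.
Quality inverts too: augmented becomes diminished. That makes the inversion a diminished seventh.

diminished seventh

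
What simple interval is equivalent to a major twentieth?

major sixth

Each octave removed subtracts seven from the number: 20 − 14 = 6.
That makes a major twentieth a compound major sixth — 2 octaves plus a major sixth.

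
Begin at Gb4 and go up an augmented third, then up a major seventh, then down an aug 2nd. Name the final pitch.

Up an augmented third from Gb4: B4 (5 semitones up).
Up a major seventh from B4: A#5 (11 semitones up).
A#5 down an augmented second → G5 (3 semitones).

G5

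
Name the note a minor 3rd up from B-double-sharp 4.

D-double-sharp 5

Counting three letter names up from B lands on D.
A minor third spans 3 semitones, so from B##4 the target pitch is D##5.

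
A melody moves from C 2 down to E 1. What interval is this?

Descending from C2 to E1 is the same interval as ascending E1 to C2.
E to C spans six letter names (E-F-G-A-B-C), so the interval is some kind of sixth.
At 8 semitones, E1→C2 falls one short of a major sixth: minor.

minor sixth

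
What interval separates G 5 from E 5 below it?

m3

Descending from G5 to E5 is the same interval as ascending E5 to G5.
E to G spans three letter names (E-F-G): a third.
A major third would be 4 semitones, but E5 to G5 is 3 — one semitone narrower, making it a minor third.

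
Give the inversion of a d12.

First reduce the compound diminished twelfth to its simple form, a diminished fifth.
The rule of nine gives the new number: 9 − 5 = 4, so a fifth becomes a fourth.
And diminished becomes augmented under inversion, so we get an augmented fourth.

A4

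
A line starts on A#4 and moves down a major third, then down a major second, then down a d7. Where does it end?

Down a major third from A#4: F#4 (4 semitones down).
Down a major second from F#4: E4 (2 semitones down).
A diminished seventh down from E4 is F##3.

F##3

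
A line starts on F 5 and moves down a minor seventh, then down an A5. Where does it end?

C flat 4

A minor seventh down from F5 is G4.
An augmented fifth down from G4 is Cb4.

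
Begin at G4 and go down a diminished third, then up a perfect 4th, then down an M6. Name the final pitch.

Down a diminished third from G4: E#4 (2 semitones down).
Up a perfect fourth from E#4: A#4 (5 semitones up).
Down a major sixth from A#4: C#4 (9 semitones down).

C#4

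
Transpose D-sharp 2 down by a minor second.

C-double-sharp 2

The second takes the letter from D down to C.
A minor second is 1 semitone; 1 semitone down from D#2 gives C##2.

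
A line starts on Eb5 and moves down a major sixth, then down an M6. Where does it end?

A major sixth down from Eb5 is Gb4.
Down a major sixth from Gb4: Bbb3 (9 semitones down).

Bbb3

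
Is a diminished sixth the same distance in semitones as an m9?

No

A diminished sixth is 7 semitones but a minor ninth is 13 semitones — different sizes.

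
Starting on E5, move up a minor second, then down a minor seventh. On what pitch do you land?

A minor second up from E5 is F5.
F5 down a minor seventh → G4 (10 semitones).

G4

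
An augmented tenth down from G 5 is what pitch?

E double-flat 4

Counting three letter names plus an octave down from G lands on E.
Moving 17 semitones down from G5 (the size of an augmented tenth) reaches Ebb4.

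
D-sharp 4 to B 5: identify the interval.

D to B spans six letter names (D-E-F-G-A-B), plus an octave: a thirteenth.
A major thirteenth would be 21 semitones, but D#4 to B5 is 20 — one semitone narrower, making it a minor thirteenth.
(Equivalently, a compound minor sixth: a minor sixth plus an octave.)

minor 13th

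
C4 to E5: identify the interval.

major 10th

C to E spans three letter names (C-D-E), plus an octave, so the interval is some kind of tenth.
Counting semitones, C4→E5 is 16, which is the major tenth.
(Equivalently, a compound major third: a major third plus an octave.)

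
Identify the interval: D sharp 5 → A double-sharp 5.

D to A spans five letter names (D-E-F-G-A) — that makes it a fifth of some quality.
A perfect fifth would be 7 semitones; D#5 to A##5 is 8, one semitone wider, so the interval is augmented.

augmented 5th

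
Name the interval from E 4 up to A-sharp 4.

A4

E to A spans four letter names (E-F-G-A) — that makes it a fourth of some quality.
A perfect fourth would be 5 semitones; E4 to A#4 is 6, one semitone wider, so the interval is augmented.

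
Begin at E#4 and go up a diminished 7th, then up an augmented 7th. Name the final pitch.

C##6

E#4 up a diminished seventh → D5 (9 semitones).
D5 up an augmented seventh → C##6 (12 semitones).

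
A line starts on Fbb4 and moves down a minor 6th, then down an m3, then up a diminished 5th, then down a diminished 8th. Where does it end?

Fbb4 down a minor sixth → Abb3 (8 semitones).
Abb3 down a minor third → Fb3 (3 semitones).
Up a diminished fifth from Fb3: Cbb4 (6 semitones up).
A diminished octave down from Cbb4 is Cb3.

Cb3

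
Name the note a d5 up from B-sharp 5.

F-sharp 6

Five letter names up from B: F.
A diminished fifth spans 6 semitones, so from B#5 the target pitch is F#6.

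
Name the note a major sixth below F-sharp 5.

Counting six letter names down from F lands on A.
Moving 9 semitones down from F#5 (the size of a major sixth) reaches A4.

A 4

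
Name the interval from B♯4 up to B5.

B to B is the same letter name, plus an octave — that makes it an octave of some quality.
A perfect octave would be 12 semitones; B#4 to B5 is 11, one semitone narrower, so the interval is diminished.

diminished octave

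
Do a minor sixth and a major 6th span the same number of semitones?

A minor sixth is 8 semitones but a major sixth is 9 semitones — different sizes.

No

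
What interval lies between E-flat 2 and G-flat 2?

m3

E to G spans three letter names (E-F-G) — that makes it a third of some quality.
At 3 semitones, Eb2→Gb2 falls one short of a major third: minor.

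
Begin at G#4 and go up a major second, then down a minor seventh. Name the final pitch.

B#3

Up a major second from G#4: A#4 (2 semitones up).
A minor seventh down from A#4 is B#3.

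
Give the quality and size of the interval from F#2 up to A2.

F to A spans three letter names (F-G-A), so the interval is some kind of third.
At 3 semitones, F#2→A2 falls one short of a major third: minor.

m3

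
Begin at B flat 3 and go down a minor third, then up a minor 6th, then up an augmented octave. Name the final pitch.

A minor third down from Bb3 is G3.
A minor sixth up from G3 is Eb4.
An augmented octave up from Eb4 is E5.

E 5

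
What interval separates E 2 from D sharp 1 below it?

m9

Descending from E2 to D#1 is the same interval as ascending D#1 to E2.
D to E spans two letter names (D-E), plus an octave: a ninth.
A major ninth would be 14 semitones, but D#1 to E2 is 13 — one semitone narrower, making it a minor ninth.
(Equivalently, a compound minor second: a minor second plus an octave.)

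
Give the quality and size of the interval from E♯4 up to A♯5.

perfect eleventh

E to A spans four letter names (E-F-G-A), plus an octave — that makes it an eleventh of some quality.
E#4 to A#5 is 17 semitones, matching the perfect eleventh exactly, so the quality is perfect.
(Equivalently, a compound perfect fourth: a perfect fourth plus an octave.)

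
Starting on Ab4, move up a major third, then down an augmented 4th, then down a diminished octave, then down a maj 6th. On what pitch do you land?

Ab4 up a major third → C5 (4 semitones).
C5 down an augmented fourth → Gb4 (6 semitones).
Down a diminished octave from Gb4: G3 (11 semitones down).
Down a major sixth from G3: Bb2 (9 semitones down).

Bb2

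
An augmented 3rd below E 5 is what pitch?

C flat 5

The third takes the letter from E down to C.
Moving 5 semitones down from E5 (the size of an augmented third) reaches Cb5.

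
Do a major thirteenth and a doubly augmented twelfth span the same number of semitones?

A major thirteenth spans 21 semitones, and a doubly augmented twelfth also spans 21 semitones — they're enharmonic.

Yes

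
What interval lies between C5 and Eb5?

minor 3rd

C to E spans three letter names (C-D-E): a third.
A major third would be 4 semitones, but C5 to Eb5 is 3 — one semitone narrower, making it a minor third.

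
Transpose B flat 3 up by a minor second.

C flat 4

Counting two letter names up from B lands on C.
A minor second spans 1 semitone, so from Bb3 the target pitch is Cb4.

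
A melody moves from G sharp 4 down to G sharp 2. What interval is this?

Descending from G#4 to G#2 is the same interval as ascending G#2 to G#4.
G to G is the same letter name, plus 2 octaves, so the interval is some kind of fifteenth.
G#2 to G#4 is 24 semitones, matching the perfect fifteenth exactly, so the quality is perfect.
(Equivalently, a compound perfect octave: a perfect octave plus an octave.)

perfect 15th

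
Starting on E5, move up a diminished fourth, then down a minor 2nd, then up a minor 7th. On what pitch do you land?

F6

E5 up a diminished fourth → Ab5 (4 semitones).
Ab5 down a minor second → G5 (1 semitone).
G5 up a minor seventh → F6 (10 semitones).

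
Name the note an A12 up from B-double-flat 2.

F 4

Counting five letter names plus an octave up from B lands on F.
An augmented twelfth is 20 semitones; 20 semitones up from Bbb2 gives F4.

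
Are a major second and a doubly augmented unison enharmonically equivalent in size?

A major second = 2 semitones = a doubly augmented unison; enharmonically equal.

Yes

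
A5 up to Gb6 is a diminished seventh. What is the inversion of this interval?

The rule of nine gives the new number: 9 − 7 = 2, so a seventh becomes a second.
Quality inverts too: diminished becomes augmented. That makes the inversion an augmented second.

A2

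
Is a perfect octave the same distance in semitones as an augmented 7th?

A perfect octave = 12 semitones = an augmented seventh; enharmonically equal.

Yes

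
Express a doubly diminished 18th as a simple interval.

Take out 2 octaves (14 from the number): 18 − 14 = 4.
That makes a doubly diminished eighteenth a compound doubly diminished fourth — 2 octaves plus a doubly diminished fourth.

doubly diminished fourth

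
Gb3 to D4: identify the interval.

augmented fifth

G to D spans five letter names (G-A-B-C-D) — that makes it a fifth of some quality.
Gb3 to D4 spans 8 semitones — one semitone wider than the perfect fifth (7) — giving an augmented fifth.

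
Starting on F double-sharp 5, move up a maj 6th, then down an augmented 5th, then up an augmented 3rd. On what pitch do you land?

B double-sharp 5

Up a major sixth from F##5: D##6 (9 semitones up).
Down an augmented fifth from D##6: G#5 (8 semitones down).
G#5 up an augmented third → B##5 (5 semitones).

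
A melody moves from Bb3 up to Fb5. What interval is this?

diminished twelfth

B to F spans five letter names (B-C-D-E-F), plus an octave, so the interval is some kind of twelfth.
Bb3 to Fb5 spans 18 semitones — one semitone narrower than the perfect twelfth (19) — giving a diminished twelfth.
(Equivalently, a compound diminished fifth: a diminished fifth plus an octave.)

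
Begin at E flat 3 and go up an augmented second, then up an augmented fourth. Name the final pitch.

An augmented second up from Eb3 is F#3.
Up an augmented fourth from F#3: B#3 (6 semitones up).

B sharp 3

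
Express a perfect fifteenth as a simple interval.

P8

Take out an octave (7 from the number): 15 − 7 = 8.
That makes a perfect fifteenth a compound perfect octave — an octave plus a perfect octave.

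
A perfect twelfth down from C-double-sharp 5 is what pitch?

F-double-sharp 3

Five letters down from C (plus an octave) reaches F.
A perfect twelfth is 19 semitones; 19 semitones down from C##5 gives F##3.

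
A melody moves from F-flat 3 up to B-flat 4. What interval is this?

augmented eleventh

F to B spans four letter names (F-G-A-B), plus an octave, so the interval is some kind of eleventh.
A perfect eleventh would be 17 semitones; Fb3 to Bb4 is 18, one semitone wider, so the interval is augmented.
(Equivalently, a compound augmented fourth: an augmented fourth plus an octave.)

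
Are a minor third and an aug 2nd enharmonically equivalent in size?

Yes

Both span 3 semitones: a minor third and an augmented second are the same chromatic distance.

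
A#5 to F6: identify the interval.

A to F spans six letter names (A-B-C-D-E-F) — that makes it a sixth of some quality.
A#5 to F6 spans 7 semitones — two semitones narrower than the major sixth (9) — giving a diminished sixth.

diminished 6th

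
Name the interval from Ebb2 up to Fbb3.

E to F spans two letter names (E-F), plus an octave: a ninth.
Ebb2 to Fbb3 is 13 semitones, a half step short of the major ninth (14), so this is minor.
(Equivalently, a compound minor second: a minor second plus an octave.)

minor ninth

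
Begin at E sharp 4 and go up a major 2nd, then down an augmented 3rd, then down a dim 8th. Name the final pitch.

E#4 up a major second → F##4 (2 semitones).
An augmented third down from F##4 is D4.
A diminished octave down from D4 is D#3.

D sharp 3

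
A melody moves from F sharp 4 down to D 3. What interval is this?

Descending from F#4 to D3 is the same interval as ascending D3 to F#4.
D to F spans three letter names (D-E-F), plus an octave: a tenth.
The major tenth spans 16 semitones, and D3 to F#4 is exactly 16 semitones — so this is a major tenth.
(Equivalently, a compound major third: a major third plus an octave.)

major 10th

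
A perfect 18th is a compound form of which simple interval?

P4

Each octave removed subtracts seven from the number: 18 − 14 = 4.
Quality carries through unchanged, so the simple form is a perfect fourth.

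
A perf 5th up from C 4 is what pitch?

G 4

Counting five letter names up from C lands on G.
A perfect fifth is 7 semitones; 7 semitones up from C4 gives G4.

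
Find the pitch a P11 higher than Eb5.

Four letters up from E (plus an octave) reaches A.
Moving 17 semitones up from Eb5 (the size of a perfect eleventh) reaches Ab6.

Ab6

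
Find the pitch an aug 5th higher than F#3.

The fifth takes the letter from F up to C.
Moving 8 semitones up from F#3 (the size of an augmented fifth) reaches C##4.

C##4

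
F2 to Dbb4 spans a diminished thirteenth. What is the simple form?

d6

Take out an octave (7 from the number): 13 − 7 = 6.
Quality carries through unchanged, so the simple form is a diminished sixth.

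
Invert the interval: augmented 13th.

First reduce the compound augmented thirteenth to its simple form, an augmented sixth.
Interval numbers invert to sum to nine: 6 + 3 = 9, so a sixth inverts to a third.
Quality inverts too: augmented becomes diminished. That makes the inversion a diminished third.

diminished third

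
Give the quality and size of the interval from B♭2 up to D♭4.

minor 10th

B to D spans three letter names (B-C-D), plus an octave — that makes it a tenth of some quality.
At 15 semitones, Bb2→Db4 falls one short of a major tenth: minor.
(Equivalently, a compound minor third: a minor third plus an octave.)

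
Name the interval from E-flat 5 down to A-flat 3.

Descending from Eb5 to Ab3 is the same interval as ascending Ab3 to Eb5.
A to E spans five letter names (A-B-C-D-E), plus an octave: a twelfth.
The perfect twelfth spans 19 semitones, and Ab3 to Eb5 is exactly 19 semitones — so this is a perfect twelfth.
(Equivalently, a compound perfect fifth: a perfect fifth plus an octave.)

perfect 12th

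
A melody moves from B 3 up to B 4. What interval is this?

P8

B to B is the same letter name, plus an octave — that makes it an octave of some quality.
The perfect octave spans 12 semitones, and B3 to B4 is exactly 12 semitones — so this is a perfect octave.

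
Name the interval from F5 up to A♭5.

m3

F to A spans three letter names (F-G-A), so the interval is some kind of third.
At 3 semitones, F5→Ab5 falls one short of a major third: minor.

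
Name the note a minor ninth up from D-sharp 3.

E 4

The ninth's letter: D up two letter names plus an octave → E.
A minor ninth spans 13 semitones, so from D#3 the target pitch is E4.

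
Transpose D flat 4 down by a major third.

B double-flat 3

Three letter names down from D: B.
A major third is 4 semitones; 4 semitones down from Db4 gives Bbb3.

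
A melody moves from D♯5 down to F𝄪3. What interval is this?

Descending from D#5 to F##3 is the same interval as ascending F##3 to D#5.
F to D spans six letter names (F-G-A-B-C-D), plus an octave, so the interval is some kind of thirteenth.
At 20 semitones, F##3→D#5 falls one short of a major thirteenth: minor.
(Equivalently, a compound minor sixth: a minor sixth plus an octave.)

m13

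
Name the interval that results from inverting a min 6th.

Interval numbers invert to sum to nine: 6 + 3 = 9, so a sixth inverts to a third.
And minor becomes major under inversion, so we get a major third.

M3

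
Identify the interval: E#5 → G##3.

Descending from E#5 to G##3 is the same interval as ascending G##3 to E#5.
G to E spans six letter names (G-A-B-C-D-E), plus an octave — that makes it a thirteenth of some quality.
G##3 to E#5 is 20 semitones, a half step short of the major thirteenth (21), so this is minor.
(Equivalently, a compound minor sixth: a minor sixth plus an octave.)

m13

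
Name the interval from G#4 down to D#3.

Descending from G#4 to D#3 is the same interval as ascending D#3 to G#4.
D to G spans four letter names (D-E-F-G), plus an octave: an eleventh.
The perfect eleventh spans 17 semitones, and D#3 to G#4 is exactly 17 semitones — so this is a perfect eleventh.
(Equivalently, a compound perfect fourth: a perfect fourth plus an octave.)

P11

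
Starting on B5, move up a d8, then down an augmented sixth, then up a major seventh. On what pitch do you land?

B5 up a diminished octave → Bb6 (11 semitones).
Down an augmented sixth from Bb6: Dbb6 (10 semitones down).
Dbb6 up a major seventh → Cb7 (11 semitones).

Cb7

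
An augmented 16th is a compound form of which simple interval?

Subtracting seven from the interval number removes an octave: 16 − 14 = 2.
Quality carries through unchanged, so the simple form is an augmented second.

A2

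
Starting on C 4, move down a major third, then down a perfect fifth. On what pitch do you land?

D flat 3

Down a major third from C4: Ab3 (4 semitones down).
Down a perfect fifth from Ab3: Db3 (7 semitones down).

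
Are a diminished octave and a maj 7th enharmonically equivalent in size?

Both span 11 semitones: a diminished octave and a major seventh are the same chromatic distance.

Yes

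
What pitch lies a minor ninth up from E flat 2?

F flat 3

Counting two letter names plus an octave up from E lands on F.
A minor ninth is 13 semitones; 13 semitones up from Eb2 gives Fb3.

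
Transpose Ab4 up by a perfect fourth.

Db5

The fourth takes the letter from A up to D.
Moving 5 semitones up from Ab4 (the size of a perfect fourth) reaches Db5.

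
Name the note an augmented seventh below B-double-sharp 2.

C-sharp 2

Counting seven letter names down from B lands on C.
An augmented seventh is 12 semitones; 12 semitones down from B##2 gives C#2.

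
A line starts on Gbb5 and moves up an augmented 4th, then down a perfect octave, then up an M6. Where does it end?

Ab5

Gbb5 up an augmented fourth → Cb6 (6 semitones).
Cb6 down a perfect octave → Cb5 (12 semitones).
A major sixth up from Cb5 is Ab5.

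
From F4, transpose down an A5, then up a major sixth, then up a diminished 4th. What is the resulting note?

F4 down an augmented fifth → Bbb3 (8 semitones).
Up a major sixth from Bbb3: Gb4 (9 semitones up).
A diminished fourth up from Gb4 is Cbb5.

Cbb5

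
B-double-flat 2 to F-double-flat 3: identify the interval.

B to F spans five letter names (B-C-D-E-F), so the interval is some kind of fifth.
A perfect fifth would be 7 semitones; Bbb2 to Fbb3 is 6, one semitone narrower, so the interval is diminished.

diminished 5th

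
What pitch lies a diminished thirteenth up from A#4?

F6

Counting six letter names plus an octave up from A lands on F.
A diminished thirteenth spans 19 semitones, so from A#4 the target pitch is F6.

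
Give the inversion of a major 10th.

minor 6th

First reduce the compound major tenth to its simple form, a major third.
Inverted interval numbers add to nine, so a third pairs with a sixth (3 + 6 = 9).
The quality also flips — major becomes minor — giving a minor sixth.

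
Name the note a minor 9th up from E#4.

F#5

Counting two letter names plus an octave up from E lands on F.
A minor ninth spans 13 semitones, so from E#4 the target pitch is F#5.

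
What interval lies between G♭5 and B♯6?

G to B spans three letter names (G-A-B), plus an octave, so the interval is some kind of tenth.
Gb5 to B#6 spans 18 semitones — two semitones wider than the major tenth (16) — giving a doubly augmented tenth.
(Equivalently, a compound doubly augmented third: a doubly augmented third plus an octave.)

doubly augmented 10th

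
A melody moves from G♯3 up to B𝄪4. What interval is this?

augmented tenth

G to B spans three letter names (G-A-B), plus an octave: a tenth.
The major tenth is 16 semitones; here we have 17, one semitone wider: augmented.
(Equivalently, a compound augmented third: an augmented third plus an octave.)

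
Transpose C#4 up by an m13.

The thirteenth's letter: C up six letter names plus an octave → A.
Moving 20 semitones up from C#4 (the size of a minor thirteenth) reaches A5.

A5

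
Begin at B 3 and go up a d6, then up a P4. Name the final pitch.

A diminished sixth up from B3 is Gb4.
Gb4 up a perfect fourth → Cb5 (5 semitones).

C flat 5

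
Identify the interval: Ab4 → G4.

minor second

Descending from Ab4 to G4 is the same interval as ascending G4 to Ab4.
G to A spans two letter names (G-A) — that makes it a second of some quality.
At 1 semitone, G4→Ab4 falls one short of a major second: minor.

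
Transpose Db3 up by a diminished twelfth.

The twelfth's letter: D up five letter names plus an octave → A.
A diminished twelfth spans 18 semitones, so from Db3 the target pitch is Abb4.

Abb4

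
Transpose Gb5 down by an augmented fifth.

Cbb5

Counting five letter names down from G lands on C.
An augmented fifth is 8 semitones; 8 semitones down from Gb5 gives Cbb5.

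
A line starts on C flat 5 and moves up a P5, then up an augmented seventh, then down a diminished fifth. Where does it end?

Cb5 up a perfect fifth → Gb5 (7 semitones).
Gb5 up an augmented seventh → F#6 (12 semitones).
A diminished fifth down from F#6 is B#5.

B sharp 5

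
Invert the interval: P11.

First reduce the compound perfect eleventh to its simple form, a perfect fourth.
The rule of nine gives the new number: 9 − 4 = 5, so a fourth becomes a fifth.
Quality inverts too: perfect stays perfect. That makes the inversion a perfect fifth.

perfect 5th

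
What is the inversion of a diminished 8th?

Inverted interval numbers add to nine, so an octave pairs with a unison (8 + 1 = 9).
The quality also flips — diminished becomes augmented — giving an augmented unison.

A1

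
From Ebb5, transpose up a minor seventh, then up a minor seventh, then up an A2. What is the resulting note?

Db7

Up a minor seventh from Ebb5: Dbb6 (10 semitones up).
A minor seventh up from Dbb6 is Cbb7.
Cbb7 up an augmented second → Db7 (3 semitones).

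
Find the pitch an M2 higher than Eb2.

Counting two letter names up from E lands on F.
Moving 2 semitones up from Eb2 (the size of a major second) reaches F2.

F2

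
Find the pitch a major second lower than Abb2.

Counting two letter names down from A lands on G.
A major second spans 2 semitones, so from Abb2 the target pitch is Gbb2.

Gbb2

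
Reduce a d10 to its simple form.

diminished third

Subtracting seven from the interval number removes an octave: 10 − 7 = 3.
Quality carries through unchanged, so the simple form is a diminished third.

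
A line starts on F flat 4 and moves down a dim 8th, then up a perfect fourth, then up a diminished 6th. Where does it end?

G double-flat 4

A diminished octave down from Fb4 is F3.
Up a perfect fourth from F3: Bb3 (5 semitones up).
Up a diminished sixth from Bb3: Gbb4 (7 semitones up).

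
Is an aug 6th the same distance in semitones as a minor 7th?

An augmented sixth = 10 semitones = a minor seventh; enharmonically equal.

Yes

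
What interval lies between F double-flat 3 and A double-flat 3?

major 3rd

F to A spans three letter names (F-G-A) — that makes it a third of some quality.
The major third spans 4 semitones, and Fbb3 to Abb3 is exactly 4 semitones — so this is a major third.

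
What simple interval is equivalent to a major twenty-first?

major seventh

Take out 2 octaves (14 from the number): 21 − 14 = 7.
Quality carries through unchanged, so the simple form is a major seventh.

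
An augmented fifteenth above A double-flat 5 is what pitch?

A fifteenth keeps the letter name A, two octaves up from A.
Moving 25 semitones up from Abb5 (the size of an augmented fifteenth) reaches Ab7.

A flat 7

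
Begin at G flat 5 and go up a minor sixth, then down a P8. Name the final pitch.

Up a minor sixth from Gb5: Ebb6 (8 semitones up).
Ebb6 down a perfect octave → Ebb5 (12 semitones).

E double-flat 5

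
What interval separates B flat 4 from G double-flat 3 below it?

Descending from Bb4 to Gbb3 is the same interval as ascending Gbb3 to Bb4.
G to B spans three letter names (G-A-B), plus an octave, so the interval is some kind of tenth.
Gbb3 to Bb4 spans 17 semitones — one semitone wider than the major tenth (16) — giving an augmented tenth.
(Equivalently, a compound augmented third: an augmented third plus an octave.)

augmented 10th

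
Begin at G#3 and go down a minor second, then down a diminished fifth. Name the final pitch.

B##2

G#3 down a minor second → F##3 (1 semitone).
Down a diminished fifth from F##3: B##2 (6 semitones down).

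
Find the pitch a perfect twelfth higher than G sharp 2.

D sharp 4

Five letters up from G (plus an octave) reaches D.
A perfect twelfth is 19 semitones; 19 semitones up from G#2 gives D#4.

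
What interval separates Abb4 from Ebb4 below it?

Descending from Abb4 to Ebb4 is the same interval as ascending Ebb4 to Abb4.
E to A spans four letter names (E-F-G-A), so the interval is some kind of fourth.
Ebb4 to Abb4 is 5 semitones, matching the perfect fourth exactly, so the quality is perfect.

perfect fourth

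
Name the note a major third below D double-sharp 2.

B sharp 1

Counting three letter names down from D lands on B.
A major third spans 4 semitones, so from D##2 the target pitch is B#1.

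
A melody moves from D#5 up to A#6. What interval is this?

P12

D to A spans five letter names (D-E-F-G-A), plus an octave — that makes it a twelfth of some quality.
D#5 to A#6 is 19 semitones, matching the perfect twelfth exactly, so the quality is perfect.
(Equivalently, a compound perfect fifth: a perfect fifth plus an octave.)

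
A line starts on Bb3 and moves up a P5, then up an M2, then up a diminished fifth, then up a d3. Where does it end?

Fbb5

A perfect fifth up from Bb3 is F4.
Up a major second from F4: G4 (2 semitones up).
G4 up a diminished fifth → Db5 (6 semitones).
Db5 up a diminished third → Fbb5 (2 semitones).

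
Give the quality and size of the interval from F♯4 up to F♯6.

F to F is the same letter name, plus 2 octaves — that makes it a fifteenth of some quality.
Counting semitones, F#4→F#6 is 24, which is the perfect fifteenth.
(Equivalently, a compound perfect octave: a perfect octave plus an octave.)

perfect 15th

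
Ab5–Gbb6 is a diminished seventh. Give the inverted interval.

A2

The rule of nine gives the new number: 9 − 7 = 2, so a seventh becomes a second.
And diminished becomes augmented under inversion, so we get an augmented second.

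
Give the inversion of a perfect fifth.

perfect fourth

Interval numbers invert to sum to nine: 5 + 4 = 9, so a fifth inverts to a fourth.
Quality inverts too: perfect stays perfect. That makes the inversion a perfect fourth.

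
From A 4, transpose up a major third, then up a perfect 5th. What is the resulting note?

G sharp 5

A4 up a major third → C#5 (4 semitones).
Up a perfect fifth from C#5: G#5 (7 semitones up).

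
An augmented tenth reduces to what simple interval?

augmented 3rd

Take out an octave (7 from the number): 10 − 7 = 3.
Quality carries through unchanged, so the simple form is an augmented third.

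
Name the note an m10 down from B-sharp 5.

G-double-sharp 4

The tenth's letter: B down three letter names plus an octave → G.
A minor tenth spans 15 semitones, so from B#5 the target pitch is G##4.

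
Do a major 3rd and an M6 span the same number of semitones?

No

4 semitones (major third) vs 9 semitones (major sixth): not equal.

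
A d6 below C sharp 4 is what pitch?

Six letter names down from C: E.
Moving 7 semitones down from C#4 (the size of a diminished sixth) reaches E##3.

E double-sharp 3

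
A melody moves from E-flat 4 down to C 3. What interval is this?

Descending from Eb4 to C3 is the same interval as ascending C3 to Eb4.
C to E spans three letter names (C-D-E), plus an octave — that makes it a tenth of some quality.
At 15 semitones, C3→Eb4 falls one short of a major tenth: minor.
(Equivalently, a compound minor third: a minor third plus an octave.)

minor tenth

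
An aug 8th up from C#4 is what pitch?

C##5

An octave keeps the letter name C, an octave up from C.
An augmented octave is 13 semitones; 13 semitones up from C#4 gives C##5.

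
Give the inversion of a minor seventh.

Interval numbers invert to sum to nine: 7 + 2 = 9, so a seventh inverts to a second.
And minor becomes major under inversion, so we get a major second.

major second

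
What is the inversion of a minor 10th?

First reduce the compound minor tenth to its simple form, a minor third.
Interval numbers invert to sum to nine: 3 + 6 = 9, so a third inverts to a sixth.
Quality inverts too: minor becomes major. That makes the inversion a major sixth.

major sixth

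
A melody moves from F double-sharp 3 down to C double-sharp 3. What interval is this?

Descending from F##3 to C##3 is the same interval as ascending C##3 to F##3.
C to F spans four letter names (C-D-E-F) — that makes it a fourth of some quality.
The perfect fourth spans 5 semitones, and C##3 to F##3 is exactly 5 semitones — so this is a perfect fourth.

perfect fourth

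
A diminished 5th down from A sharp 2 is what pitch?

D double-sharp 2

The fifth takes the letter from A down to D.
A diminished fifth spans 6 semitones, so from A#2 the target pitch is D##2.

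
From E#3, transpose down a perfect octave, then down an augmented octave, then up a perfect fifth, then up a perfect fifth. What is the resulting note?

E#3 down a perfect octave → E#2 (12 semitones).
Down an augmented octave from E#2: E1 (13 semitones down).
A perfect fifth up from E1 is B1.
Up a perfect fifth from B1: F#2 (7 semitones up).

F#2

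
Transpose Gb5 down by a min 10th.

Three letters down from G (plus an octave) reaches E.
Moving 15 semitones down from Gb5 (the size of a minor tenth) reaches Eb4.

Eb4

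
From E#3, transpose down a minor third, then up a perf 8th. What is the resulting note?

A minor third down from E#3 is C##3.
C##3 up a perfect octave → C##4 (12 semitones).

C##4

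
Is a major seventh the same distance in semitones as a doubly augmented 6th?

Yes

A major seventh = 11 semitones = a doubly augmented sixth; enharmonically equal.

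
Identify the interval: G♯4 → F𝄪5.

major 7th

G to F spans seven letter names (G-A-B-C-D-E-F), so the interval is some kind of seventh.
Counting semitones, G#4→F##5 is 11, which is the major seventh.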